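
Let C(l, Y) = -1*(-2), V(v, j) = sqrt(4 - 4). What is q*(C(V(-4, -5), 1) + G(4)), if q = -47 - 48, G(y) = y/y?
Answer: -285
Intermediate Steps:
V(v, j) = 0 (V(v, j) = sqrt(0) = 0)
G(y) = 1
C(l, Y) = 2
q = -95
q*(C(V(-4, -5), 1) + G(4)) = -95*(2 + 1) = -95*3 = -285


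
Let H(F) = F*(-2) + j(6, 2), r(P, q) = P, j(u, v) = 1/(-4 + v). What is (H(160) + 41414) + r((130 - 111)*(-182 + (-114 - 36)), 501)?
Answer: 69571/2 ≈ 34786.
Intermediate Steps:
H(F) = -½ - 2*F (H(F) = F*(-2) + 1/(-4 + 2) = -2*F + 1/(-2) = -2*F - ½ = -½ - 2*F)
(H(160) + 41414) + r((130 - 111)*(-182 + (-114 - 36)), 501) = ((-½ - 2*160) + 41414) + (130 - 111)*(-182 + (-114 - 36)) = ((-½ - 320) + 41414) + 19*(-182 - 150) = (-641/2 + 41414) + 19*(-332) = 82187/2 - 6308 = 69571/2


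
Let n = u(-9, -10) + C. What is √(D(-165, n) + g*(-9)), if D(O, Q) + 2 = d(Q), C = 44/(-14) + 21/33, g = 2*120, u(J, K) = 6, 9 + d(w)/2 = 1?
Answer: 33*I*√2 ≈ 46.669*I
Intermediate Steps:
d(w) = -16 (d(w) = -18 + 2*1 = -18 + 2 = -16)
g = 240
C = -193/77 (C = 44*(-1/14) + 21*(1/33) = -22/7 + 7/11 = -193/77 ≈ -2.5065)
n = 269/77 (n = 6 - 193/77 = 269/77 ≈ 3.4935)
D(O, Q) = -18 (D(O, Q) = -2 - 16 = -18)
√(D(-165, n) + g*(-9)) = √(-18 + 240*(-9)) = √(-18 - 2160) = √(-2178) = 33*I*√2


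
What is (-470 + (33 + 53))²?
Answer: 147456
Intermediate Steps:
(-470 + (33 + 53))² = (-470 + 86)² = (-384)² = 147456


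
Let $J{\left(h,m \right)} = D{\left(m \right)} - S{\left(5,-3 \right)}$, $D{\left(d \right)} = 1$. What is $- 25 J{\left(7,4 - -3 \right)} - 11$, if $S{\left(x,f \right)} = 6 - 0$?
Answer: $114$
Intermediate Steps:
$S{\left(x,f \right)} = 6$ ($S{\left(x,f \right)} = 6 + 0 = 6$)
$J{\left(h,m \right)} = -5$ ($J{\left(h,m \right)} = 1 - 6 = -5$)
$- 25 J{\left(7,4 - -3 \right)} - 11 = \left(-25\right) \left(-5\right) - 11 = 125 - 11 = 114$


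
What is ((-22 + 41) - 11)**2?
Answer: 64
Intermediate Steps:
((-22 + 41) - 11)**2 = (19 - 11)**2 = 8**2 = 64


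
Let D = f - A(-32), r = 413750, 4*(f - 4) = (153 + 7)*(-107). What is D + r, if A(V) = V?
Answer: 409506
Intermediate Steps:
f = -4276 (f = 4 + ((153 + 7)*(-107))/4 = 4 + (160*(-107))/4 = 4 + (¼)*(-17120) = 4 - 4280 = -4276)
D = -4244 (D = -4276 - 1*(-32) = -4276 + 32 = -4244)
D + r = -4244 + 413750 = 409506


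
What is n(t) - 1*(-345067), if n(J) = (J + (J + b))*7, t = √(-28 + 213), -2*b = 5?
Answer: 690099/2 + 14*√185 ≈ 3.4524e+5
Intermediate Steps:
b = -5/2 (b = -½*5 = -5/2 ≈ -2.5000)
t = √185 ≈ 13.601
n(J) = -35/2 + 14*J (n(J) = (J + (J - 5/2))*7 = (J + (-5/2 + J))*7 = (-5/2 + 2*J)*7 = -35/2 + 14*J)
n(t) - 1*(-345067) = (-35/2 + 14*√185) - 1*(-345067) = (-35/2 + 14*√185) + 345067 = 690099/2 + 14*√185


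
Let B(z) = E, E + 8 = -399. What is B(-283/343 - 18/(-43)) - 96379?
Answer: -96786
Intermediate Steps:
E = -407 (E = -8 - 399 = -407)
B(z) = -407
B(-283/343 - 18/(-43)) - 96379 = -407 - 96379 = -96786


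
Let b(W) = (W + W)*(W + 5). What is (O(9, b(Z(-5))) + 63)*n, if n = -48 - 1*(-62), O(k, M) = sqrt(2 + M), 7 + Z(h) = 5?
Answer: 882 + 14*I*sqrt(10) ≈ 882.0 + 44.272*I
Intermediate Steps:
Z(h) = -2 (Z(h) = -7 + 5 = -2)
b(W) = 2*W*(5 + W) (b(W) = (2*W)*(5 + W) = 2*W*(5 + W))
n = 14 (n = -48 + 62 = 14)
(O(9, b(Z(-5))) + 63)*n = (sqrt(2 + 2*(-2)*(5 - 2)) + 63)*14 = (sqrt(2 + 2*(-2)*3) + 63)*14 = (sqrt(2 - 12) + 63)*14 = (sqrt(-10) + 63)*14 = (I*sqrt(10) + 63)*14 = (63 + I*sqrt(10))*14 = 882 + 14*I*sqrt(10)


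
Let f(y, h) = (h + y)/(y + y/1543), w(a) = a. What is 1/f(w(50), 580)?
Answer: 7720/97209 ≈ 0.079417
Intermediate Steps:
f(y, h) = 1543*(h + y)/(1544*y) (f(y, h) = (h + y)/(y + y*(1/1543)) = (h + y)/(y + y/1543) = (h + y)/((1544*y/1543)) = (h + y)*(1543/(1544*y)) = 1543*(h + y)/(1544*y))
1/f(w(50), 580) = 1/((1543/1544)*(580 + 50)/50) = 1/((1543/1544)*(1/50)*630) = 1/(97209/7720) = 7720/97209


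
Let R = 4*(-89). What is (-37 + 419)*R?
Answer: -135992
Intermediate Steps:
R = -356
(-37 + 419)*R = (-37 + 419)*(-356) = 382*(-356) = -135992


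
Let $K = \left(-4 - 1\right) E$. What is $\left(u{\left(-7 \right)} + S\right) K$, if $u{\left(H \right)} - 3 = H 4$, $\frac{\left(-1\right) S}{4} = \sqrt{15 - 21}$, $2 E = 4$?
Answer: $250 + 40 i \sqrt{6} \approx 250.0 + 97.98 i$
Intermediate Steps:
$E = 2$ ($E = \frac{1}{2} \cdot 4 = 2$)
$K = -10$ ($K = \left(-4 - 1\right) 2 = \left(-5\right) 2 = -10$)
$S = - 4 i \sqrt{6}$ ($S = - 4 \sqrt{15 - 21} = - 4 \sqrt{-6} = - 4 i \sqrt{6} \approx - 9.798 i$)
$u{\left(H \right)} = 3 + 4 H$ ($u{\left(H \right)} = 3 + H 4 = 3 + 4 H$)
$\left(u{\left(-7 \right)} + S\right) K = \left(\left(3 + 4 \left(-7\right)\right) - 4 i \sqrt{6}\right) \left(-10\right) = \left(\left(3 - 28\right) - 4 i \sqrt{6}\right) \left(-10\right) = \left(-25 - 4 i \sqrt{6}\right) \left(-10\right) = 250 + 40 i \sqrt{6}$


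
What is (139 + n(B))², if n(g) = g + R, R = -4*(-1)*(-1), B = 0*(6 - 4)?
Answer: 18225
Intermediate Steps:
B = 0 (B = 0*2 = 0)
R = -4 (R = 4*(-1) = -4)
n(g) = -4 + g (n(g) = g - 4 = -4 + g)
(139 + n(B))² = (139 + (-4 + 0))² = (139 - 4)² = 135² = 18225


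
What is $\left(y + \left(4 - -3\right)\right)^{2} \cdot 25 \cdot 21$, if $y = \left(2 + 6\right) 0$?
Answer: $25725$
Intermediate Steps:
$y = 0$ ($y = 8 \cdot 0 = 0$)
$\left(y + \left(4 - -3\right)\right)^{2} \cdot 25 \cdot 21 = \left(0 + \left(4 - -3\right)\right)^{2} \cdot 25 \cdot 21 = \left(0 + \left(4 + 3\right)\right)^{2} \cdot 25 \cdot 21 = \left(0 + 7\right)^{2} \cdot 25 \cdot 21 = 7^{2} \cdot 25 \cdot 21 = 49 \cdot 25 \cdot 21 = 1225 \cdot 21 = 25725$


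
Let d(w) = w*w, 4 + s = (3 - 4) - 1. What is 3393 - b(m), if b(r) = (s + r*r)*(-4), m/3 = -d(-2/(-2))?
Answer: 3405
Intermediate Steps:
s = -6 (s = -4 + ((3 - 4) - 1) = -4 + (-1 - 1) = -4 - 2 = -6)
d(w) = w²
m = -3 (m = 3*(-(-2/(-2))²) = 3*(-(-2*(-½))²) = 3*(-1*1²) = 3*(-1*1) = 3*(-1) = -3)
b(r) = 24 - 4*r² (b(r) = (-6 + r*r)*(-4) = (-6 + r²)*(-4) = 24 - 4*r²)
3393 - b(m) = 3393 - (24 - 4*(-3)²) = 3393 - (24 - 4*9) = 3393 - (24 - 36) = 3393 - 1*(-12) = 3393 + 12 = 3405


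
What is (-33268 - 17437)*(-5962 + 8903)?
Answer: -149123405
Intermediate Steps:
(-33268 - 17437)*(-5962 + 8903) = -50705*2941 = -149123405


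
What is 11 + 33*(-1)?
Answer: -22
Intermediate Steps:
11 + 33*(-1) = 11 - 33 = -22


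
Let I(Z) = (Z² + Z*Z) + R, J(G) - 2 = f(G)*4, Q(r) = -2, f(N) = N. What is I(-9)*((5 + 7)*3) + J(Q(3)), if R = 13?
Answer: 6294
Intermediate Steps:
J(G) = 2 + 4*G (J(G) = 2 + G*4 = 2 + 4*G)
I(Z) = 13 + 2*Z² (I(Z) = (Z² + Z*Z) + 13 = (Z² + Z²) + 13 = 2*Z² + 13 = 13 + 2*Z²)
I(-9)*((5 + 7)*3) + J(Q(3)) = (13 + 2*(-9)²)*((5 + 7)*3) + (2 + 4*(-2)) = (13 + 2*81)*(12*3) + (2 - 8) = (13 + 162)*36 - 6 = 175*36 - 6 = 6300 - 6 = 6294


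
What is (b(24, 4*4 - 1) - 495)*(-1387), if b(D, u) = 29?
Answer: 646342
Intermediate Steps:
(b(24, 4*4 - 1) - 495)*(-1387) = (29 - 495)*(-1387) = -466*(-1387) = 646342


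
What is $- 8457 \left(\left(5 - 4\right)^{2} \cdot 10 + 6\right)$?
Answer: $-135312$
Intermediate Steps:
$- 8457 \left(\left(5 - 4\right)^{2} \cdot 10 + 6\right) = - 8457 \left(1^{2} \cdot 10 + 6\right) = - 8457 \left(1 \cdot 10 + 6\right) = - 8457 \left(10 + 6\right) = \left(-8457\right) 16 = -135312$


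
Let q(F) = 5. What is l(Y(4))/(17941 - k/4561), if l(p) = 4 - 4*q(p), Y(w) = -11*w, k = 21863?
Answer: -36488/40903519 ≈ -0.00089205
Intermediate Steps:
l(p) = -16 (l(p) = 4 - 4*5 = 4 - 20 = -16)
l(Y(4))/(17941 - k/4561) = -16/(17941 - 21863/4561) = -16/81807038/4561 = -16*4561/81807038 = -36488/40903519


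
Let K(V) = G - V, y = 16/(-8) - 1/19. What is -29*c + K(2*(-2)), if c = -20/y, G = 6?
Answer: -10630/39 ≈ -272.56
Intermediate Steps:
y = -39/19 (y = 16*(-⅛) - 1*1/19 = -2 - 1/19 = -39/19 ≈ -2.0526)
K(V) = 6 - V
c = 380/39 (c = -20/(-39/19) = -20*(-19/39) = 380/39 ≈ 9.7436)
-29*c + K(2*(-2)) = -29*380/39 + (6 - 2*(-2)) = -11020/39 + (6 - 1*(-4)) = -11020/39 + (6 + 4) = -11020/39 + 10 = -10630/39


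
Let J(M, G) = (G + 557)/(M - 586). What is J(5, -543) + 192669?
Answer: 15991525/83 ≈ 1.9267e+5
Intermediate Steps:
J(M, G) = (557 + G)/(-586 + M)
J(5, -543) + 192669 = (557 - 543)/(-586 + 5) + 192669 = 14/(-581) + 192669 = -1/581*14 + 192669 = -2/83 + 192669 = 15991525/83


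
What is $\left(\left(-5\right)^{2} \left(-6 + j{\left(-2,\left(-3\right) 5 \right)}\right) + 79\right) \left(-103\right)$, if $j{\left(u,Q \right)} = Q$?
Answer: $45938$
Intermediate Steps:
$\left(\left(-5\right)^{2} \left(-6 + j{\left(-2,\left(-3\right) 5 \right)}\right) + 79\right) \left(-103\right) = \left(\left(-5\right)^{2} \left(-6 - 15\right) + 79\right) \left(-103\right) = \left(25 \left(-6 - 15\right) + 79\right) \left(-103\right) = \left(25 \left(-21\right) + 79\right) \left(-103\right) = \left(-525 + 79\right) \left(-103\right) = \left(-446\right) \left(-103\right) = 45938$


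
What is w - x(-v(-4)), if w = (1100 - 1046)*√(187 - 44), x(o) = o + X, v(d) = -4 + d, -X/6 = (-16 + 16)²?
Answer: -8 + 54*√143 ≈ 637.75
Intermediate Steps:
X = 0 (X = -6*(-16 + 16)² = -6*0² = -6*0 = 0)
x(o) = o (x(o) = o + 0 = o)
w = 54*√143 ≈ 645.75
w - x(-v(-4)) = 54*√143 - (-1)*(-4 - 4) = 54*√143 - (-1)*(-8) = 54*√143 - 1*8 = 54*√143 - 8 = -8 + 54*√143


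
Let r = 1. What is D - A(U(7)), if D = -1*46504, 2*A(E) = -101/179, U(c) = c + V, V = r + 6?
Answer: -16648331/358 ≈ -46504.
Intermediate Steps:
V = 7 (V = 1 + 6 = 7)
U(c) = 7 + c (U(c) = c + 7 = 7 + c)
A(E) = -101/358 (A(E) = (-101/179)/2 = (-101*1/179)/2 = (1/2)*(-101/179) = -101/358)
D = -46504
D - A(U(7)) = -46504 - 1*(-101/358) = -46504 + 101/358 = -16648331/358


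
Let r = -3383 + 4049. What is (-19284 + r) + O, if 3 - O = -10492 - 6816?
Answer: -1307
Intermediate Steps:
O = 17311 (O = 3 - (-10492 - 6816) = 3 - 1*(-17308) = 3 + 17308 = 17311)
r = 666
(-19284 + r) + O = (-19284 + 666) + 17311 = -18618 + 17311 = -1307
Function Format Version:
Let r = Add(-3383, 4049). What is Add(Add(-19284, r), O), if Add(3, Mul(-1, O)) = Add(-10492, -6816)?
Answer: -1307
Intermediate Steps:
O = 17311 (O = Add(3, Mul(-1, Add(-10492, -6816))) = Add(3, Mul(-1, -17308)) = Add(3, 17308) = 17311)
r = 666
Add(Add(-19284, r), O) = Add(Add(-19284, 666), 17311) = Add(-18618, 17311) = -1307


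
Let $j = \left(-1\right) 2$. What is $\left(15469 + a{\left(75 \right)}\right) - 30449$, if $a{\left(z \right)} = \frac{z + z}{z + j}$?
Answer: $- \frac{1093390}{73} \approx -14978.0$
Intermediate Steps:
$j = -2$
$a{\left(z \right)} = \frac{2 z}{-2 + z}$ ($a{\left(z \right)} = \frac{z + z}{z - 2} = \frac{2 z}{-2 + z}$)
$\left(15469 + a{\left(75 \right)}\right) - 30449 = \left(15469 + 2 \cdot 75 \frac{1}{-2 + 75}\right) - 30449 = \left(15469 + 2 \cdot 75 \cdot \frac{1}{73}\right) - 30449 = \left(15469 + \frac{150}{73}\right) - 30449 = \frac{1129387}{73} - 30449 = - \frac{1093390}{73}$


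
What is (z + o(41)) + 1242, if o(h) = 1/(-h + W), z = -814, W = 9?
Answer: 13695/32 ≈ 427.97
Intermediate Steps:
o(h) = 1/(9 - h) (o(h) = 1/(-h + 9) = 1/(9 - h))
(z + o(41)) + 1242 = (-814 - 1/(-9 + 41)) + 1242 = (-814 - 1/32) + 1242 = -26049/32 + 1242 = 13695/32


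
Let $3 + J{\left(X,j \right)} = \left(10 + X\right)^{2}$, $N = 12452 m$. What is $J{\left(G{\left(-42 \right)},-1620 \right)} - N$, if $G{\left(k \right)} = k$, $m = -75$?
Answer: $934921$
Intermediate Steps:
$N = -933900$ ($N = 12452 \left(-75\right) = -933900$)
$J{\left(X,j \right)} = -3 + \left(10 + X\right)^{2}$
$J{\left(G{\left(-42 \right)},-1620 \right)} - N = \left(-3 + \left(10 - 42\right)^{2}\right) - -933900 = \left(-3 + \left(-32\right)^{2}\right) + 933900 = \left(-3 + 1024\right) + 933900 = 1021 + 933900 = 934921$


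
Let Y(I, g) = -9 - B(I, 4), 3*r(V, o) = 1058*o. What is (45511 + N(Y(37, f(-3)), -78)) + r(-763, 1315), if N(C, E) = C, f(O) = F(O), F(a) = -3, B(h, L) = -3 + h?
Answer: 1527674/3 ≈ 5.0922e+5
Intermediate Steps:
r(V, o) = 1058*o/3 (r(V, o) = (1058*o)/3 = 1058*o/3)
f(O) = -3
Y(I, g) = -6 - I (Y(I, g) = -9 - (-3 + I) = -9 + (3 - I) = -6 - I)
(45511 + N(Y(37, f(-3)), -78)) + r(-763, 1315) = (45511 + (-6 - 1*37)) + (1058/3)*1315 = (45511 + (-6 - 37)) + 1391270/3 = (45511 - 43) + 1391270/3 = 45468 + 1391270/3 = 1527674/3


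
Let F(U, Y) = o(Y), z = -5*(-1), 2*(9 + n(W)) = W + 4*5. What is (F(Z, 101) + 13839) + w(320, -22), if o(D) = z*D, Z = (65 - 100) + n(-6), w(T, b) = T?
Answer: 14664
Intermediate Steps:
n(W) = 1 + W/2 (n(W) = -9 + (W + 4*5)/2 = -9 + (W + 20)/2 = -9 + (20 + W)/2 = -9 + (10 + W/2) = 1 + W/2)
z = 5
Z = -37 (Z = (65 - 100) + (1 + (½)*(-6)) = -35 + (1 - 3) = -35 - 2 = -37)
o(D) = 5*D
F(U, Y) = 5*Y
(F(Z, 101) + 13839) + w(320, -22) = (5*101 + 13839) + 320 = (505 + 13839) + 320 = 14344 + 320 = 14664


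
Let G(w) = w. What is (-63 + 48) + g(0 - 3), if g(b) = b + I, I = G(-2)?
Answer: -20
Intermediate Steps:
I = -2
g(b) = -2 + b (g(b) = b - 2 = -2 + b)
(-63 + 48) + g(0 - 3) = (-63 + 48) + (-2 + (0 - 3)) = -15 + (-2 - 3) = -15 - 5 = -20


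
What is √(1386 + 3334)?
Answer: 4*√295 ≈ 68.702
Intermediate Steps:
√(1386 + 3334) = √4720 = 4*√295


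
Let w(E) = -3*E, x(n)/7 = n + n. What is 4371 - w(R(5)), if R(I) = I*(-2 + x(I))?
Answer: 5391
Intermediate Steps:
x(n) = 14*n (x(n) = 7*(n + n) = 7*(2*n) = 14*n)
R(I) = I*(-2 + 14*I)
4371 - w(R(5)) = 4371 - (-3)*2*5*(-1 + 7*5) = 4371 - (-3)*2*5*(-1 + 35) = 4371 - (-3)*2*5*34 = 4371 - (-3)*340 = 4371 - 1*(-1020) = 4371 + 1020 = 5391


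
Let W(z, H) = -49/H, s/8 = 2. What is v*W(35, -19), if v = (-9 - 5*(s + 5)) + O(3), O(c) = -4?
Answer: -5782/19 ≈ -304.32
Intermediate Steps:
s = 16 (s = 8*2 = 16)
v = -118 (v = (-9 - 5*(16 + 5)) - 4 = (-9 - 5*21) - 4 = (-9 - 105) - 4 = -114 - 4 = -118)
v*W(35, -19) = -(-5782)/(-19) = -(-5782)*(-1)/19 = -118*49/19 = -5782/19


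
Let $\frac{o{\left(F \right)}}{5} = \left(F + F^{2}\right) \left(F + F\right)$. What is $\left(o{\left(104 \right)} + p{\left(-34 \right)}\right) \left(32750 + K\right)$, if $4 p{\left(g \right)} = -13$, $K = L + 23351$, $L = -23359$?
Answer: $\frac{743688478377}{2} \approx 3.7184 \cdot 10^{11}$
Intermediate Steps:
$K = -8$ ($K = -23359 + 23351 = -8$)
$o{\left(F \right)} = 10 F \left(F + F^{2}\right)$ ($o{\left(F \right)} = 5 \left(F + F^{2}\right) \left(F + F\right) = 5 \left(F + F^{2}\right) 2 F = 5 \cdot 2 F \left(F + F^{2}\right) = 10 F \left(F + F^{2}\right)$)
$p{\left(g \right)} = - \frac{13}{4}$ ($p{\left(g \right)} = \frac{1}{4} \left(-13\right) = - \frac{13}{4}$)
$\left(o{\left(104 \right)} + p{\left(-34 \right)}\right) \left(32750 + K\right) = \left(10 \cdot 104^{2} \left(1 + 104\right) - \frac{13}{4}\right) \left(32750 - 8\right) = \left(10 \cdot 10816 \cdot 105 - \frac{13}{4}\right) 32742 = \left(11356800 - \frac{13}{4}\right) 32742 = \frac{45427187}{4} \cdot 32742 = \frac{743688478377}{2}$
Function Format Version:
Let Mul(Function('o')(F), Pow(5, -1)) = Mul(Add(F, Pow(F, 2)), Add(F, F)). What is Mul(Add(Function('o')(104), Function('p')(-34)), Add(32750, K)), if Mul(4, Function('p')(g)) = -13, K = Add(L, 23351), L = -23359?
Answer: Rational(743688478377, 2) ≈ 3.7184e+11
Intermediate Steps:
K = -8 (K = Add(-23359, 23351) = -8)
Function('o')(F) = Mul(10, F, Add(F, Pow(F, 2))) (Function('o')(F) = Mul(5, Mul(Add(F, Pow(F, 2)), Add(F, F))) = Mul(5, Mul(Add(F, Pow(F, 2)), Mul(2, F))) = Mul(5, Mul(2, F, Add(F, Pow(F, 2)))) = Mul(10, F, Add(F, Pow(F, 2))))
Function('p')(g) = Rational(-13, 4) (Function('p')(g) = Mul(Rational(1, 4), -13) = Rational(-13, 4))
Mul(Add(Function('o')(104), Function('p')(-34)), Add(32750, K)) = Mul(Add(Mul(10, Pow(104, 2), Add(1, 104)), Rational(-13, 4)), Add(32750, -8)) = Mul(Add(Mul(10, 10816, 105), Rational(-13, 4)), 32742) = Mul(Add(11356800, Rational(-13, 4)), 32742) = Mul(Rational(45427187, 4), 32742) = Rational(743688478377, 2)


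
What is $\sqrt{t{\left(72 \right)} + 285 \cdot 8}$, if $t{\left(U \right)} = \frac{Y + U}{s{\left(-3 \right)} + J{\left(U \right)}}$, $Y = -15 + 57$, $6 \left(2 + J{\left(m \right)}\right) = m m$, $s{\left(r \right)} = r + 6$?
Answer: $\frac{3 \sqrt{189561290}}{865} \approx 47.751$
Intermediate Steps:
$s{\left(r \right)} = 6 + r$
$J{\left(m \right)} = -2 + \frac{m^{2}}{6}$ ($J{\left(m \right)} = -2 + \frac{m m}{6} = -2 + \frac{m^{2}}{6}$)
$Y = 42$
$t{\left(U \right)} = \frac{42 + U}{1 + \frac{U^{2}}{6}}$ ($t{\left(U \right)} = \frac{42 + U}{\left(6 - 3\right) + \left(-2 + \frac{U^{2}}{6}\right)} = \frac{42 + U}{3 + \left(-2 + \frac{U^{2}}{6}\right)} = \frac{42 + U}{1 + \frac{U^{2}}{6}}$)
$\sqrt{t{\left(72 \right)} + 285 \cdot 8} = \sqrt{\frac{6 \left(42 + 72\right)}{6 + 72^{2}} + 285 \cdot 8} = \sqrt{6 \frac{1}{6 + 5184} \cdot 114 + 2280} = \sqrt{6 \cdot \frac{1}{5190} \cdot 114 + 2280} = \sqrt{\frac{114}{865} + 2280} = \sqrt{\frac{1972314}{865}} = \frac{3 \sqrt{189561290}}{865}$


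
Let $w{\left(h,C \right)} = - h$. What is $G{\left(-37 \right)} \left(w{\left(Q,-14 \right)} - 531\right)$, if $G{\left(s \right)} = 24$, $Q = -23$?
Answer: $-12192$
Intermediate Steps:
$G{\left(-37 \right)} \left(w{\left(Q,-14 \right)} - 531\right) = 24 \left(\left(-1\right) \left(-23\right) - 531\right) = 24 \left(23 - 531\right) = 24 \left(-508\right) = -12192$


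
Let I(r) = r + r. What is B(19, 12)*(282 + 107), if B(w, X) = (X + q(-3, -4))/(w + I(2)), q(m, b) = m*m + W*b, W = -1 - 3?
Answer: 14393/23 ≈ 625.78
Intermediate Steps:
W = -4
I(r) = 2*r
q(m, b) = m² - 4*b (q(m, b) = m*m - 4*b = m² - 4*b)
B(w, X) = (25 + X)/(4 + w) (B(w, X) = (X + ((-3)² - 4*(-4)))/(w + 2*2) = (X + (9 + 16))/(w + 4) = (X + 25)/(4 + w) = (25 + X)/(4 + w))
B(19, 12)*(282 + 107) = ((25 + 12)/(4 + 19))*(282 + 107) = (37/23)*389 = 14393/23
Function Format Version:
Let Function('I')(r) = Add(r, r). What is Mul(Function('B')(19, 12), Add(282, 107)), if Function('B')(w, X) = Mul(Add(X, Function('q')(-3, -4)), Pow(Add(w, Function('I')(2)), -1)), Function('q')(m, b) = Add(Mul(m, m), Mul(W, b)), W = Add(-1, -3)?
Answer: Rational(14393, 23) ≈ 625.78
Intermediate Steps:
W = -4
Function('I')(r) = Mul(2, r)
Function('q')(m, b) = Add(Pow(m, 2), Mul(-4, b)) (Function('q')(m, b) = Add(Mul(m, m), Mul(-4, b)) = Add(Pow(m, 2), Mul(-4, b)))
Function('B')(w, X) = Mul(Pow(Add(4, w), -1), Add(25, X)) (Function('B')(w, X) = Mul(Add(X, Add(Pow(-3, 2), Mul(-4, -4))), Pow(Add(w, Mul(2, 2)), -1)) = Mul(Add(X, Add(9, 16)), Pow(Add(w, 4), -1)) = Mul(Add(X, 25), Pow(Add(4, w), -1)) = Mul(Add(25, X), Pow(Add(4, w), -1)) = Mul(Pow(Add(4, w), -1), Add(25, X)))
Mul(Function('B')(19, 12), Add(282, 107)) = Mul(Mul(Pow(Add(4, 19), -1), Add(25, 12)), Add(282, 107)) = Mul(Mul(Pow(23, -1), 37), 389) = Mul(Mul(Rational(1, 23), 37), 389) = Mul(Rational(37, 23), 389) = Rational(14393, 23)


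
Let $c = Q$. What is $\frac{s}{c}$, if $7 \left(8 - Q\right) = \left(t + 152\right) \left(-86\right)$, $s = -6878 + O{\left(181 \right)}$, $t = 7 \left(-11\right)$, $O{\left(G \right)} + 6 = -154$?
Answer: $- \frac{24633}{3253} \approx -7.5724$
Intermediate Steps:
$O{\left(G \right)} = -160$ ($O{\left(G \right)} = -6 - 154 = -160$)
$t = -77$
$s = -7038$ ($s = -6878 - 160 = -7038$)
$Q = \frac{6506}{7}$ ($Q = 8 - \frac{\left(-77 + 152\right) \left(-86\right)}{7} = 8 - \frac{75 \left(-86\right)}{7} = 8 - - \frac{6450}{7} = 8 + \frac{6450}{7} = \frac{6506}{7} \approx 929.43$)
$c = \frac{6506}{7} \approx 929.43$
$\frac{s}{c} = - \frac{7038}{\frac{6506}{7}} = \left(-7038\right) \frac{7}{6506} = - \frac{24633}{3253}$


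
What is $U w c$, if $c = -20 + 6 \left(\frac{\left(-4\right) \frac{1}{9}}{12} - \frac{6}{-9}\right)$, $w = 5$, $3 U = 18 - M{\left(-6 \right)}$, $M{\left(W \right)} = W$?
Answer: $- \frac{5840}{9} \approx -648.89$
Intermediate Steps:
$U = 8$ ($U = \frac{18 - -6}{3} = \frac{18 + 6}{3} = \frac{1}{3} \cdot 24 = 8$)
$c = - \frac{146}{9}$ ($c = -20 + 6 \left(\left(-4\right) \frac{1}{9} \cdot \frac{1}{12} - - \frac{2}{3}\right) = -20 + 6 \left(\left(- \frac{4}{9}\right) \frac{1}{12} + \frac{2}{3}\right) = -20 + 6 \left(- \frac{1}{27} + \frac{2}{3}\right) = -20 + 6 \cdot \frac{17}{27} = -20 + \frac{34}{9} = - \frac{146}{9} \approx -16.222$)
$U w c = 8 \cdot 5 \left(- \frac{146}{9}\right) = 40 \left(- \frac{146}{9}\right) = - \frac{5840}{9}$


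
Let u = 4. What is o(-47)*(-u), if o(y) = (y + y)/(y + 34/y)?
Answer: -17672/2243 ≈ -7.8787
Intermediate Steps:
o(y) = 2*y/(y + 34/y) (o(y) = (2*y)/(y + 34/y) = 2*y/(y + 34/y))
o(-47)*(-u) = (2*(-47)²/(34 + (-47)²))*(-1*4) = (2*2209/(34 + 2209))*(-4) = (2*2209/2243)*(-4) = (2*2209*(1/2243))*(-4) = (4418/2243)*(-4) = -17672/2243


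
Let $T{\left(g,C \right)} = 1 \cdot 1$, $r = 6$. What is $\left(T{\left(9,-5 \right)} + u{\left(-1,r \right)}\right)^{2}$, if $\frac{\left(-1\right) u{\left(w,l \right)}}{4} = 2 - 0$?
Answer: $49$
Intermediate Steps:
$u{\left(w,l \right)} = -8$ ($u{\left(w,l \right)} = - 4 \left(2 - 0\right) = - 4 \left(2 + 0\right) = \left(-4\right) 2 = -8$)
$T{\left(g,C \right)} = 1$
$\left(T{\left(9,-5 \right)} + u{\left(-1,r \right)}\right)^{2} = \left(1 - 8\right)^{2} = \left(-7\right)^{2} = 49$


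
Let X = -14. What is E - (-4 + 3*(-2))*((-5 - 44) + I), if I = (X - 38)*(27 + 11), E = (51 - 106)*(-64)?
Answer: -16730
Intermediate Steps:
E = 3520 (E = -55*(-64) = 3520)
I = -1976 (I = (-14 - 38)*(27 + 11) = -52*38 = -1976)
E - (-4 + 3*(-2))*((-5 - 44) + I) = 3520 - (-4 + 3*(-2))*((-5 - 44) - 1976) = 3520 - (-4 - 6)*(-49 - 1976) = 3520 - (-10)*(-2025) = 3520 - 1*20250 = 3520 - 20250 = -16730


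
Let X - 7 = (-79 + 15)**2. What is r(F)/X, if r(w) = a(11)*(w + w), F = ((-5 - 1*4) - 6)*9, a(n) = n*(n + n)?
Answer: -5940/373 ≈ -15.925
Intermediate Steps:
a(n) = 2*n**2 (a(n) = n*(2*n) = 2*n**2)
F = -135 (F = ((-5 - 4) - 6)*9 = (-9 - 6)*9 = -15*9 = -135)
r(w) = 484*w (r(w) = (2*11**2)*(w + w) = (2*121)*(2*w) = 242*(2*w) = 484*w)
X = 4103 (X = 7 + (-79 + 15)**2 = 7 + (-64)**2 = 7 + 4096 = 4103)
r(F)/X = (484*(-135))/4103 = -65340*1/4103 = -5940/373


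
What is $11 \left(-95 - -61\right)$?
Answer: $-374$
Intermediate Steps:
$11 \left(-95 - -61\right) = 11 \left(-95 + 61\right) = 11 \left(-34\right) = -374$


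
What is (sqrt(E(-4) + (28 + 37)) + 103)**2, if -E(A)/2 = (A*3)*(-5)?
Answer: (103 + I*sqrt(55))**2 ≈ 10554.0 + 1527.7*I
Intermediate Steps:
E(A) = 30*A (E(A) = -2*A*3*(-5) = -2*3*A*(-5) = -(-30)*A = 30*A)
(sqrt(E(-4) + (28 + 37)) + 103)**2 = (sqrt(30*(-4) + (28 + 37)) + 103)**2 = (sqrt(-120 + 65) + 103)**2 = (sqrt(-55) + 103)**2 = (I*sqrt(55) + 103)**2 = (103 + I*sqrt(55))**2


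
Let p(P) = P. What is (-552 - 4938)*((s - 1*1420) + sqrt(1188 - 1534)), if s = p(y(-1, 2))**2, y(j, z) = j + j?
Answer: 7773840 - 5490*I*sqrt(346) ≈ 7.7738e+6 - 1.0212e+5*I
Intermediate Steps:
y(j, z) = 2*j
s = 4 (s = (2*(-1))**2 = (-2)**2 = 4)
(-552 - 4938)*((s - 1*1420) + sqrt(1188 - 1534)) = (-552 - 4938)*((4 - 1*1420) + sqrt(1188 - 1534)) = -5490*((4 - 1420) + sqrt(-346)) = -5490*(-1416 + I*sqrt(346)) = 7773840 - 5490*I*sqrt(346)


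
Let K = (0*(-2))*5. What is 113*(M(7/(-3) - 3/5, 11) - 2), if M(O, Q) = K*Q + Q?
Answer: 1017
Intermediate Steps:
K = 0 (K = 0*5 = 0)
M(O, Q) = Q (M(O, Q) = 0*Q + Q = 0 + Q = Q)
113*(M(7/(-3) - 3/5, 11) - 2) = 113*(11 - 2) = 113*9 = 1017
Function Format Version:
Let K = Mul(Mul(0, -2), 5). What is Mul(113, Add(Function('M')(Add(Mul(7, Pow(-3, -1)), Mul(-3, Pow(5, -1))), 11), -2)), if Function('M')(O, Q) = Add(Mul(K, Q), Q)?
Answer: 1017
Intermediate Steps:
K = 0 (K = Mul(0, 5) = 0)
Function('M')(O, Q) = Q (Function('M')(O, Q) = Add(Mul(0, Q), Q) = Add(0, Q) = Q)
Mul(113, Add(Function('M')(Add(Mul(7, Pow(-3, -1)), Mul(-3, Pow(5, -1))), 11), -2)) = Mul(113, Add(11, -2)) = Mul(113, 9) = 1017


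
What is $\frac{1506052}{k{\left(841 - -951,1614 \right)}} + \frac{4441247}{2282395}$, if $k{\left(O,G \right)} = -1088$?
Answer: $- \frac{858143369451}{620811440} \approx -1382.3$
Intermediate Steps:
$\frac{1506052}{k{\left(841 - -951,1614 \right)}} + \frac{4441247}{2282395} = \frac{1506052}{-1088} + \frac{4441247}{2282395} = 1506052 \left(- \frac{1}{1088}\right) + 4441247 \cdot \frac{1}{2282395} = - \frac{376513}{272} + \frac{4441247}{2282395} = - \frac{858143369451}{620811440}$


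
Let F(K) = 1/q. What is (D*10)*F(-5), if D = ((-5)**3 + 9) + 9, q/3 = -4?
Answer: 535/6 ≈ 89.167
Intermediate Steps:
q = -12 (q = 3*(-4) = -12)
D = -107 (D = (-125 + 9) + 9 = -116 + 9 = -107)
F(K) = -1/12 (F(K) = 1/(-12) = -1/12)
(D*10)*F(-5) = -107*10*(-1/12) = -1070*(-1/12) = 535/6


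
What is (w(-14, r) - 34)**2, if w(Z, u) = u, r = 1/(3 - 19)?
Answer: 297025/256 ≈ 1160.3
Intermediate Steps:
r = -1/16 (r = 1/(-16) = -1/16 ≈ -0.062500)
(w(-14, r) - 34)**2 = (-1/16 - 34)**2 = (-545/16)**2 = 297025/256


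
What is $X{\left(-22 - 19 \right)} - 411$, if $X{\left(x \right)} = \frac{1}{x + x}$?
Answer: $- \frac{33703}{82} \approx -411.01$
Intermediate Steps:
$X{\left(x \right)} = \frac{1}{2 x}$
$X{\left(-22 - 19 \right)} - 411 = \frac{1}{2 \left(-22 - 19\right)} - 411 = \frac{1}{2 \left(-41\right)} - 411 = \frac{1}{2} \left(- \frac{1}{41}\right) - 411 = - \frac{1}{82} - 411 = - \frac{33703}{82}$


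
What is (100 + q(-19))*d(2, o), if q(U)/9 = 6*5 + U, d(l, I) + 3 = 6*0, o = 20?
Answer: -597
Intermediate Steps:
d(l, I) = -3 (d(l, I) = -3 + 6*0 = -3 + 0 = -3)
q(U) = 270 + 9*U (q(U) = 9*(6*5 + U) = 9*(30 + U) = 270 + 9*U)
(100 + q(-19))*d(2, o) = (100 + (270 + 9*(-19)))*(-3) = (100 + (270 - 171))*(-3) = (100 + 99)*(-3) = 199*(-3) = -597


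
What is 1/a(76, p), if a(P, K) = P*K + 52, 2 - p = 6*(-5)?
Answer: 1/2484 ≈ 0.00040258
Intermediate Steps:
p = 32 (p = 2 - 6*(-5) = 2 - 1*(-30) = 2 + 30 = 32)
a(P, K) = 52 + K*P (a(P, K) = K*P + 52 = 52 + K*P)
1/a(76, p) = 1/(52 + 32*76) = 1/(52 + 2432) = 1/2484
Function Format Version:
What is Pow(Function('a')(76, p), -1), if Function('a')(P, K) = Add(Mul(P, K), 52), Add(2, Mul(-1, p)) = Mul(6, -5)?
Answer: Rational(1, 2484) ≈ 0.00040258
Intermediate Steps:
p = 32 (p = Add(2, Mul(-1, Mul(6, -5))) = Add(2, Mul(-1, -30)) = Add(2, 30) = 32)
Function('a')(P, K) = Add(52, Mul(K, P)) (Function('a')(P, K) = Add(Mul(K, P), 52) = Add(52, Mul(K, P)))
Pow(Function('a')(76, p), -1) = Pow(Add(52, Mul(32, 76)), -1) = Pow(Add(52, 2432), -1) = Pow(2484, -1) = Rational(1, 2484)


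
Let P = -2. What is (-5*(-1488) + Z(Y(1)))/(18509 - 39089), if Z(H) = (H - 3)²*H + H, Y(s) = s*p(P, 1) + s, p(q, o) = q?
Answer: -7423/20580 ≈ -0.36069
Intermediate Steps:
Y(s) = -s (Y(s) = s*(-2) + s = -2*s + s = -s)
Z(H) = H + H*(-3 + H)² (Z(H) = (-3 + H)²*H + H = H*(-3 + H)² + H = H + H*(-3 + H)²)
(-5*(-1488) + Z(Y(1)))/(18509 - 39089) = (-5*(-1488) + (-1*1)*(1 + (-3 - 1*1)²))/(18509 - 39089) = (7440 - (1 + (-3 - 1)²))/(-20580) = (7440 - (1 + (-4)²))*(-1/20580) = (7440 - (1 + 16))*(-1/20580) = (7440 - 1*17)*(-1/20580) = (7440 - 17)*(-1/20580) = 7423*(-1/20580) = -7423/20580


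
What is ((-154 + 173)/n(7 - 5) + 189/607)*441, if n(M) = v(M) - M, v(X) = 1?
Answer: -5002704/607 ≈ -8241.7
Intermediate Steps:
n(M) = 1 - M
((-154 + 173)/n(7 - 5) + 189/607)*441 = ((-154 + 173)/(1 - (7 - 5)) + 189/607)*441 = (19/(1 - 1*2) + 189*(1/607))*441 = (19/(1 - 2) + 189/607)*441 = (19/(-1) + 189/607)*441 = (19*(-1) + 189/607)*441 = (-19 + 189/607)*441 = -11344/607*441 = -5002704/607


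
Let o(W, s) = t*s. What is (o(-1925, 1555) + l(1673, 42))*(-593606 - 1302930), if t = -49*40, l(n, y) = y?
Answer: 5780182766288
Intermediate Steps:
t = -1960
o(W, s) = -1960*s
(o(-1925, 1555) + l(1673, 42))*(-593606 - 1302930) = (-1960*1555 + 42)*(-593606 - 1302930) = (-3047800 + 42)*(-1896536) = -3047758*(-1896536) = 5780182766288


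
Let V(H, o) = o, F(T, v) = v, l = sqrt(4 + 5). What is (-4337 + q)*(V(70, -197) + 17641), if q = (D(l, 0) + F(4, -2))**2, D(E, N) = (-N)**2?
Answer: -75584852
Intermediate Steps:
l = 3 (l = sqrt(9) = 3)
D(E, N) = N**2
q = 4 (q = (0**2 - 2)**2 = (0 - 2)**2 = (-2)**2 = 4)
(-4337 + q)*(V(70, -197) + 17641) = (-4337 + 4)*(-197 + 17641) = -4333*17444 = -75584852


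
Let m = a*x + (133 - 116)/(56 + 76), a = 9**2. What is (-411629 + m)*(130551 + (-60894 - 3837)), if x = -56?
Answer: -301311690055/11 ≈ -2.7392e+10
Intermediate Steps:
a = 81
m = -598735/132 (m = 81*(-56) + (133 - 116)/(56 + 76) = -4536 + 17/132 = -598735/132 ≈ -4535.9)
(-411629 + m)*(130551 + (-60894 - 3837)) = (-411629 - 598735/132)*(130551 + (-60894 - 3837)) = -54933763*(130551 - 64731)/132 = -54933763/132*65820 = -301311690055/11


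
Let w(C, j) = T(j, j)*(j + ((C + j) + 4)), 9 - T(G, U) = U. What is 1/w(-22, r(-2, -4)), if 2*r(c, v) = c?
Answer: -1/200 ≈ -0.0050000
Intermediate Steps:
r(c, v) = c/2
T(G, U) = 9 - U
w(C, j) = (9 - j)*(4 + C + 2*j) (w(C, j) = (9 - j)*(j + ((C + j) + 4)) = (9 - j)*(j + (4 + C + j)) = (9 - j)*(4 + C + 2*j))
1/w(-22, r(-2, -4)) = 1/(-(-9 + (½)*(-2))*(4 - 22 + 2*((½)*(-2)))) = 1/(-(-9 - 1)*(4 - 22 + 2*(-1))) = 1/(-1*(-10)*(4 - 22 - 2)) = 1/(-1*(-10)*(-20)) = 1/(-200) = -1/200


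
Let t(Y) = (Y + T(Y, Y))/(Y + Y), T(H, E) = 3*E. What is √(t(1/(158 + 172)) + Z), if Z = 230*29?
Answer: 4*√417 ≈ 81.682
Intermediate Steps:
t(Y) = 2 (t(Y) = (Y + 3*Y)/(Y + Y) = (4*Y)/((2*Y)) = (4*Y)*(1/(2*Y)) = 2)
Z = 6670
√(t(1/(158 + 172)) + Z) = √(2 + 6670) = √6672 = 4*√417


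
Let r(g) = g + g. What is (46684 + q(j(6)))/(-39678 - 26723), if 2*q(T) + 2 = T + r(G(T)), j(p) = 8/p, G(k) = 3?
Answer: -140060/199203 ≈ -0.70310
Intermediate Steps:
r(g) = 2*g
q(T) = 2 + T/2 (q(T) = -1 + (T + 2*3)/2 = -1 + (T + 6)/2 = -1 + (6 + T)/2 = -1 + (3 + T/2) = 2 + T/2)
(46684 + q(j(6)))/(-39678 - 26723) = (46684 + (2 + (8/6)/2))/(-39678 - 26723) = (46684 + (2 + (8*(1/6))/2))/(-66401) = (46684 + (2 + (1/2)*(4/3)))*(-1/66401) = (46684 + (2 + 2/3))*(-1/66401) = (46684 + 8/3)*(-1/66401) = (140060/3)*(-1/66401) = -140060/199203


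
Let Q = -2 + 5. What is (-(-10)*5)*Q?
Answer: 150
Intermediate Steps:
Q = 3
(-(-10)*5)*Q = -(-10)*5*3 = -10*(-5)*3 = 50*3 = 150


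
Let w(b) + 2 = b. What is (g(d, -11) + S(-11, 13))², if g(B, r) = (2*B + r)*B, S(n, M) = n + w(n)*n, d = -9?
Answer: 154449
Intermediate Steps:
w(b) = -2 + b
S(n, M) = n + n*(-2 + n) (S(n, M) = n + (-2 + n)*n = n + n*(-2 + n))
g(B, r) = B*(r + 2*B) (g(B, r) = (r + 2*B)*B = B*(r + 2*B))
(g(d, -11) + S(-11, 13))² = (-9*(-11 + 2*(-9)) - 11*(-1 - 11))² = (-9*(-11 - 18) - 11*(-12))² = (-9*(-29) + 132)² = (261 + 132)² = 393² = 154449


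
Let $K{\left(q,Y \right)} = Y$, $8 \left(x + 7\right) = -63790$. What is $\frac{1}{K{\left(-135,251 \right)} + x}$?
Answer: $- \frac{4}{30919} \approx -0.00012937$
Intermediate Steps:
$x = - \frac{31923}{4}$ ($x = -7 + \frac{1}{8} \left(-63790\right) = -7 - \frac{31895}{4} = - \frac{31923}{4} \approx -7980.8$)
$\frac{1}{K{\left(-135,251 \right)} + x} = \frac{1}{251 - \frac{31923}{4}} = \frac{1}{- \frac{30919}{4}} = - \frac{4}{30919}$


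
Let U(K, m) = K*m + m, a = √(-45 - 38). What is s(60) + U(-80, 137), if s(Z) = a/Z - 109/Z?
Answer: -649489/60 + I*√83/60 ≈ -10825.0 + 0.15184*I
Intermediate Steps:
a = I*√83 (a = √(-83) = I*√83 ≈ 9.1104*I)
U(K, m) = m + K*m
s(Z) = -109/Z + I*√83/Z (s(Z) = (I*√83)/Z - 109/Z = I*√83/Z - 109/Z = -109/Z + I*√83/Z)
s(60) + U(-80, 137) = (-109 + I*√83)/60 + 137*(1 - 80) = (-109 + I*√83)/60 + 137*(-79) = (-109/60 + I*√83/60) - 10823 = -649489/60 + I*√83/60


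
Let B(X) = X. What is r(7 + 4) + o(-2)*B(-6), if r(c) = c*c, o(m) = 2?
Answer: 109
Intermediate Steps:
r(c) = c²
r(7 + 4) + o(-2)*B(-6) = (7 + 4)² + 2*(-6) = 11² - 12 = 121 - 12 = 109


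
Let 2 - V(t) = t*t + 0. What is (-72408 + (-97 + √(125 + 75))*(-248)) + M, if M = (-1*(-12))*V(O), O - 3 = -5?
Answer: -48376 - 2480*√2 ≈ -51883.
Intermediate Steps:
O = -2 (O = 3 - 5 = -2)
V(t) = 2 - t² (V(t) = 2 - (t*t + 0) = 2 - (t² + 0) = 2 - t²)
M = -24 (M = (-1*(-12))*(2 - 1*(-2)²) = 12*(2 - 1*4) = 12*(2 - 4) = 12*(-2) = -24)
(-72408 + (-97 + √(125 + 75))*(-248)) + M = (-72408 + (-97 + √(125 + 75))*(-248)) - 24 = (-72408 + (-97 + √200)*(-248)) - 24 = (-72408 + (-97 + 10*√2)*(-248)) - 24 = (-72408 + (24056 - 2480*√2)) - 24 = (-48352 - 2480*√2) - 24 = -48376 - 2480*√2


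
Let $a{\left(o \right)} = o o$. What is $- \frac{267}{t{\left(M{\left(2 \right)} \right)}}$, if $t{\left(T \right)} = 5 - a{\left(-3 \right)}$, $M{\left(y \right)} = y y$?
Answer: $\frac{267}{4} \approx 66.75$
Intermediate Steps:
$M{\left(y \right)} = y^{2}$
$a{\left(o \right)} = o^{2}$
$t{\left(T \right)} = -4$ ($t{\left(T \right)} = 5 - \left(-3\right)^{2} = 5 - 9 = -4$)
$- \frac{267}{t{\left(M{\left(2 \right)} \right)}} = - \frac{267}{-4} = \left(-267\right) \left(- \frac{1}{4}\right) = \frac{267}{4}$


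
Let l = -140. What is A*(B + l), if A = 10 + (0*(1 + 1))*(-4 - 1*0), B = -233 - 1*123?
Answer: -4960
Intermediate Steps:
B = -356 (B = -233 - 123 = -356)
A = 10 (A = 10 + (0*2)*(-4 + 0) = 10 + 0*(-4) = 10 + 0 = 10)
A*(B + l) = 10*(-356 - 140) = 10*(-496) = -4960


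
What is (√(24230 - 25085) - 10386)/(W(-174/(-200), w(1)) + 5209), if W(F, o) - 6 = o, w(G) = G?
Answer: -5193/2608 + 3*I*√95/5216 ≈ -1.9912 + 0.0056059*I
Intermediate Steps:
W(F, o) = 6 + o
(√(24230 - 25085) - 10386)/(W(-174/(-200), w(1)) + 5209) = (√(24230 - 25085) - 10386)/((6 + 1) + 5209) = (√(-855) - 10386)/(7 + 5209) = (3*I*√95 - 10386)/5216 = (-10386 + 3*I*√95)*(1/5216) = -5193/2608 + 3*I*√95/5216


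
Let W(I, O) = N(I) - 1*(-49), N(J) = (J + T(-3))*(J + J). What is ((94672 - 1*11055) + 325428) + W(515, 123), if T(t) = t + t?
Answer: 933364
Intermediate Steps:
T(t) = 2*t
N(J) = 2*J*(-6 + J) (N(J) = (J + 2*(-3))*(J + J) = (J - 6)*(2*J) = (-6 + J)*(2*J) = 2*J*(-6 + J))
W(I, O) = 49 + 2*I*(-6 + I) (W(I, O) = 2*I*(-6 + I) - 1*(-49) = 2*I*(-6 + I) + 49 = 49 + 2*I*(-6 + I))
((94672 - 1*11055) + 325428) + W(515, 123) = ((94672 - 1*11055) + 325428) + (49 + 2*515*(-6 + 515)) = ((94672 - 11055) + 325428) + (49 + 2*515*509) = (83617 + 325428) + (49 + 524270) = 409045 + 524319 = 933364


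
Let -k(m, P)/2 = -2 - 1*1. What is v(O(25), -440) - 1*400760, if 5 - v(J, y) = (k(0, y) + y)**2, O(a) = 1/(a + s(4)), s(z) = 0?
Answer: -589111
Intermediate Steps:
k(m, P) = 6 (k(m, P) = -2*(-2 - 1*1) = -2*(-2 - 1) = -2*(-3) = 6)
O(a) = 1/a (O(a) = 1/(a + 0) = 1/a)
v(J, y) = 5 - (6 + y)**2
v(O(25), -440) - 1*400760 = (5 - (6 - 440)**2) - 1*400760 = (5 - 1*(-434)**2) - 400760 = (5 - 1*188356) - 400760 = (5 - 188356) - 400760 = -188351 - 400760 = -589111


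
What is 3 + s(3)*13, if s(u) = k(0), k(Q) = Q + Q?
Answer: 3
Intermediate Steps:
k(Q) = 2*Q
s(u) = 0 (s(u) = 2*0 = 0)
3 + s(3)*13 = 3 + 0*13 = 3 + 0 = 3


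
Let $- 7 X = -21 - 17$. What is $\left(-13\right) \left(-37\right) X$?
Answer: $\frac{18278}{7} \approx 2611.1$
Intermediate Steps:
$X = \frac{38}{7}$ ($X = - \frac{-21 - 17}{7} = \left(- \frac{1}{7}\right) \left(-38\right) = \frac{38}{7} \approx 5.4286$)
$\left(-13\right) \left(-37\right) X = \left(-13\right) \left(-37\right) \frac{38}{7} = 481 \cdot \frac{38}{7} = \frac{18278}{7}$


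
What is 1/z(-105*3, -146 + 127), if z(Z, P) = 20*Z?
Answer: -1/6300 ≈ -0.00015873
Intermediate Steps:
1/z(-105*3, -146 + 127) = 1/(20*(-105*3)) = 1/(20*(-315)) = 1/(-6300) = -1/6300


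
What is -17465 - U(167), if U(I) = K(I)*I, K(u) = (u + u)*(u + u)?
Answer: -18647317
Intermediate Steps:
K(u) = 4*u² (K(u) = (2*u)*(2*u) = 4*u²)
U(I) = 4*I³ (U(I) = (4*I²)*I = 4*I³)
-17465 - U(167) = -17465 - 4*167³ = -17465 - 4*4657463 = -17465 - 1*18629852 = -17465 - 18629852 = -18647317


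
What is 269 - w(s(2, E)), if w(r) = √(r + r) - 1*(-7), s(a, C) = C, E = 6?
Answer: 262 - 2*√3 ≈ 258.54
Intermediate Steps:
w(r) = 7 + √2*√r (w(r) = √(2*r) + 7 = √2*√r + 7 = 7 + √2*√r)
269 - w(s(2, E)) = 269 - (7 + √2*√6) = 269 - (7 + 2*√3) = 269 + (-7 - 2*√3) = 262 - 2*√3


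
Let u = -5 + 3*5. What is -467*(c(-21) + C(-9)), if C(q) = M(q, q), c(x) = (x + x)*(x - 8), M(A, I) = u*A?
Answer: -526776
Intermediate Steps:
u = 10 (u = -5 + 15 = 10)
M(A, I) = 10*A
c(x) = 2*x*(-8 + x) (c(x) = (2*x)*(-8 + x) = 2*x*(-8 + x))
C(q) = 10*q
-467*(c(-21) + C(-9)) = -467*(2*(-21)*(-8 - 21) + 10*(-9)) = -467*(2*(-21)*(-29) - 90) = -467*(1218 - 90) = -467*1128 = -526776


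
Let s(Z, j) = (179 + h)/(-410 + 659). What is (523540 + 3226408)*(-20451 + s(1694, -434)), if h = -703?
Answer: -19097821423204/249 ≈ -7.6698e+10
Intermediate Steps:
s(Z, j) = -524/249 (s(Z, j) = (179 - 703)/(-410 + 659) = -524/249)
(523540 + 3226408)*(-20451 + s(1694, -434)) = (523540 + 3226408)*(-20451 - 524/249) = 3749948*(-5092823/249) = -19097821423204/249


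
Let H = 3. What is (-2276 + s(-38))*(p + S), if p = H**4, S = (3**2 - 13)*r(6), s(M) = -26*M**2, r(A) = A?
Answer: -2269740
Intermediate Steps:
S = -24 (S = (3**2 - 13)*6 = (9 - 13)*6 = -4*6 = -24)
p = 81 (p = 3**4 = 81)
(-2276 + s(-38))*(p + S) = (-2276 - 26*(-38)**2)*(81 - 24) = (-2276 - 26*1444)*57 = (-2276 - 37544)*57 = -39820*57 = -2269740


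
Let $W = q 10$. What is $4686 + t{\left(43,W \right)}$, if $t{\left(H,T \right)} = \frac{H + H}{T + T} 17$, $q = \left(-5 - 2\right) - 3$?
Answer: $\frac{467869}{100} \approx 4678.7$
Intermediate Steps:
$q = -10$ ($q = -7 - 3 = -10$)
$W = -100$ ($W = \left(-10\right) 10 = -100$)
$t{\left(H,T \right)} = \frac{17 H}{T}$ ($t{\left(H,T \right)} = \frac{2 H}{2 T} 17 = 2 H \frac{1}{2 T} 17 = \frac{H}{T} 17 = \frac{17 H}{T}$)
$4686 + t{\left(43,W \right)} = 4686 + 17 \cdot 43 \frac{1}{-100} = 4686 + 17 \cdot 43 \left(- \frac{1}{100}\right) = 4686 - \frac{731}{100} = \frac{467869}{100}$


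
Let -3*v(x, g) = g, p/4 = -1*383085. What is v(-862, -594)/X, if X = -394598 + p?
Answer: -99/963469 ≈ -0.00010275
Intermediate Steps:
p = -1532340 (p = 4*(-1*383085) = 4*(-383085) = -1532340)
v(x, g) = -g/3
X = -1926938 (X = -394598 - 1532340 = -1926938)
v(-862, -594)/X = -⅓*(-594)/(-1926938) = 198*(-1/1926938) = -99/963469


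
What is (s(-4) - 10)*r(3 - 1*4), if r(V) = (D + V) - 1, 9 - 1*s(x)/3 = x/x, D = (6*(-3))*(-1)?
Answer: 224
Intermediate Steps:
D = 18 (D = -18*(-1) = 18)
s(x) = 24 (s(x) = 27 - 3*x/x = 27 - 3*1 = 27 - 3 = 24)
r(V) = 17 + V (r(V) = (18 + V) - 1 = 17 + V)
(s(-4) - 10)*r(3 - 1*4) = (24 - 10)*(17 + (3 - 1*4)) = 14*(17 + (3 - 4)) = 14*(17 - 1) = 14*16 = 224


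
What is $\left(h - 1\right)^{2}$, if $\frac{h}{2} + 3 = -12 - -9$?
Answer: $169$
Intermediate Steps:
$h = -12$ ($h = -6 + 2 \left(-12 - -9\right) = -6 + 2 \left(-12 + 9\right) = -6 + 2 \left(-3\right) = -6 - 6 = -12$)
$\left(h - 1\right)^{2} = \left(-12 - 1\right)^{2} = \left(-13\right)^{2} = 169$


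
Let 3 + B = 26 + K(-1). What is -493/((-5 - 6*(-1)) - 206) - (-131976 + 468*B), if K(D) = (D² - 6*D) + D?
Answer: 24273313/205 ≈ 1.1841e+5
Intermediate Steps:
K(D) = D² - 5*D
B = 29 (B = -3 + (26 - (-5 - 1)) = -3 + (26 - 1*(-6)) = -3 + (26 + 6) = -3 + 32 = 29)
-493/((-5 - 6*(-1)) - 206) - (-131976 + 468*B) = -493/((-5 - 6*(-1)) - 206) - 468/(1/(-282 + 29)) = -493/((-5 + 6) - 206) - 468/(1/(-253)) = -493/(1 - 206) - 468/(-1/253) = -493/(-205) - 468*(-253) = -493*(-1/205) + 118404 = 493/205 + 118404 = 24273313/205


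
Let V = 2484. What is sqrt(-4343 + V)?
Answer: 13*I*sqrt(11) ≈ 43.116*I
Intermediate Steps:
sqrt(-4343 + V) = sqrt(-4343 + 2484) = sqrt(-1859) = 13*I*sqrt(11)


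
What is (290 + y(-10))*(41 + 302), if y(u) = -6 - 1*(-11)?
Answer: 101185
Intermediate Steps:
y(u) = 5 (y(u) = -6 + 11 = 5)
(290 + y(-10))*(41 + 302) = (290 + 5)*(41 + 302) = 295*343 = 101185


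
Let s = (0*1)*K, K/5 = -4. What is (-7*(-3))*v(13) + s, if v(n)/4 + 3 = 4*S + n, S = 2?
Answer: 1512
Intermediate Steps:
K = -20 (K = 5*(-4) = -20)
s = 0 (s = (0*1)*(-20) = 0*(-20) = 0)
v(n) = 20 + 4*n (v(n) = -12 + 4*(4*2 + n) = -12 + 4*(8 + n) = -12 + (32 + 4*n) = 20 + 4*n)
(-7*(-3))*v(13) + s = (-7*(-3))*(20 + 4*13) + 0 = 21*(20 + 52) + 0 = 21*72 + 0 = 1512 + 0 = 1512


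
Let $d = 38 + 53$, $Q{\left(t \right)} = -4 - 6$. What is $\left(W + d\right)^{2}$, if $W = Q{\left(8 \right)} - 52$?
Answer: $841$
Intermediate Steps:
$Q{\left(t \right)} = -10$ ($Q{\left(t \right)} = -4 - 6 = -10$)
$d = 91$
$W = -62$ ($W = -10 - 52 = -62$)
$\left(W + d\right)^{2} = \left(-62 + 91\right)^{2} = 29^{2} = 841$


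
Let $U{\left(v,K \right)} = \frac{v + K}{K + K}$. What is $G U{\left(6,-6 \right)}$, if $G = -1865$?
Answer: $0$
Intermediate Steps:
$U{\left(v,K \right)} = \frac{K + v}{2 K}$
$G U{\left(6,-6 \right)} = - 1865 \frac{-6 + 6}{2 \left(-6\right)} = - 1865 \cdot \frac{1}{2} \left(- \frac{1}{6}\right) 0 = \left(-1865\right) 0 = 0$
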